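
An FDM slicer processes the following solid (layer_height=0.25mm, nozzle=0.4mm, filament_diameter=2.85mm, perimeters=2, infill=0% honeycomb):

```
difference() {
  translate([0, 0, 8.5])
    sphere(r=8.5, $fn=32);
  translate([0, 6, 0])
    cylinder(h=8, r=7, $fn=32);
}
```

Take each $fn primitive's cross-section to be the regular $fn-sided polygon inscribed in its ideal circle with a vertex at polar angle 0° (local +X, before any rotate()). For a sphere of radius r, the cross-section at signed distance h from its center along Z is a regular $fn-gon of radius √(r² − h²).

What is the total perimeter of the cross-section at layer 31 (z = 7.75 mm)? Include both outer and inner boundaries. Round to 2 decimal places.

At z = 7.75 mm: the r=8.5 sphere contributes a regular 32-gon of circumradius √(8.5²−0.75²) = 8.467 (perimeter = 2·32·8.467·sin(180°/32) = 53.11 mm); the r=7 cylinder at (0, 6) contributes a regular 32-gon of circumradius 7 (perimeter = 2·32·7.000·sin(180°/32) = 43.91 mm); Subtracting the remaining from the first: starting from the r=8.5 sphere, the r=7 cylinder at (0, 6) partially overlaps it — only the 95.28 mm² overlap (of its 152.95 mm²) is removed, clipping the outline — boundary = 56.70 mm. Overall, the cross-section is a single solid region. Total boundary length (outer) = 56.70 mm.

56.70 mm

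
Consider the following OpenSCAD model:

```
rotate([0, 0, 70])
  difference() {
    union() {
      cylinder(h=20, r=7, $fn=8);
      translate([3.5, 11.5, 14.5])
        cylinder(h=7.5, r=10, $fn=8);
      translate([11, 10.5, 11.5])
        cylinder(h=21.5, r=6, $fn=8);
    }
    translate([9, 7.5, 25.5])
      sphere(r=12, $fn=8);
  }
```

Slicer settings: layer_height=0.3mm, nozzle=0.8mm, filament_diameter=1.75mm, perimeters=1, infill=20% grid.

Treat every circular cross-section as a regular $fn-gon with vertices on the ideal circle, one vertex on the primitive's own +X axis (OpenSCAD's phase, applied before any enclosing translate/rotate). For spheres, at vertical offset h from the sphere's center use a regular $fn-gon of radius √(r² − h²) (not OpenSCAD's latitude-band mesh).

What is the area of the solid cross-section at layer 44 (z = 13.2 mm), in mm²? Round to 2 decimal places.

At z = 13.2 mm: the cylinder: section is a regular 8-gon, circumradius r=7 (area = (8/2)·7.000²·sin(360°/8) = 138.59 mm²); the cylinder at (3.5, 11.5) is absent (z outside [14.5, 22]); the cylinder at (11, 10.5): section is a regular 8-gon, circumradius r=6 (area = (8/2)·6.000²·sin(360°/8) = 101.82 mm²); Taking the union: the 2 present regions are separate (no shared area or edge), so areas and boundary lengths simply add and each stays a separate island — area = 240.42 mm²; the sphere at (9, 7.5) is not intersected at this z (|z−center|=12.300 > r=12); Subtracting the remaining from the first: none of the subtracted shapes is present at this height, so that combined region is unchanged — area = 240.42 mm²; (whole slice rotated 70° about Z — lengths, areas and connectivity unchanged). Overall, the cross-section has 2 separate islands. Net area = 240.42 mm².

240.42 mm²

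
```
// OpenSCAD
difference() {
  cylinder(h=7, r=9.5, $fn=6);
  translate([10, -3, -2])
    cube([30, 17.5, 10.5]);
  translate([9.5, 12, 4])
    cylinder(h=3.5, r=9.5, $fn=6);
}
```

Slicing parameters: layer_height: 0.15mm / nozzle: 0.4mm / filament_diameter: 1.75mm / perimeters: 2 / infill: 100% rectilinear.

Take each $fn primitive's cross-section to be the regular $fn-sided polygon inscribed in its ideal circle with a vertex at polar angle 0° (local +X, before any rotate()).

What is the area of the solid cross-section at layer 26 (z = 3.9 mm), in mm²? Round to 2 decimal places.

At z = 3.9 mm: the r=9.5 cylinder contributes a regular 6-gon of circumradius 9.5 (area = (6/2)·9.500²·sin(360°/6) = 234.48 mm²); the 30×17.5 cube at (10, -3) contributes its full rectangle (area 525.00 mm²); the cylinder at (9.5, 12) is absent (z outside [4, 7.5]); After the difference (first − rest): starting from the r=9.5 cylinder (234.48 mm²), the 30×17.5 cube at (10, -3) misses the remaining region (no effect) — area = 234.48 mm². Overall, the cross-section is a single solid region. Net area = 234.48 mm².

234.48 mm²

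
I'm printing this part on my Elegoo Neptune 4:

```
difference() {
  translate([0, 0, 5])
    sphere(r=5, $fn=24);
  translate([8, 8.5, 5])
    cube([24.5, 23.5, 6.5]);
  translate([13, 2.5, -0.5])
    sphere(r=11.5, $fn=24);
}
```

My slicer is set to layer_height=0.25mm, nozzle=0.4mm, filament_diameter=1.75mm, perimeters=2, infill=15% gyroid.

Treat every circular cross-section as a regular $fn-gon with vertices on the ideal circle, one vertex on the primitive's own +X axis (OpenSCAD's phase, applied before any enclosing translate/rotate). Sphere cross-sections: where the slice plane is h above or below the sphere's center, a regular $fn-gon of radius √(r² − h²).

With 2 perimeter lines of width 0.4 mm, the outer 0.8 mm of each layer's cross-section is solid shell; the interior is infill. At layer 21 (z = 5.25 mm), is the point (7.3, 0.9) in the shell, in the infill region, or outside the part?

At z = 5.25 mm: the r=5 sphere contributes a regular 24-gon of circumradius √(5²−0.25²) = 4.994; the cube at (8, 8.5) is present — its section is the full 24.5×23.5 rectangle; the sphere at (13, 2.5): section is a regular 24-gon, circumradius = √(r²−h²) = √(11.5²−5.75²) = 9.959; Subtracting the remaining from the first: starting from the r=5 sphere, the 24.5×23.5 cube at (8, 8.5) misses the remaining region (no effect); the r=11.5 sphere at (13, 2.5) partially overlaps it — only the 6.95 mm² overlap (of its 308.06 mm²) is removed, clipping the outline — 1 connected region. Overall, the cross-section is a single solid region. The nearest boundary edge runs (3.38, -0.08)→(4.35, -2.43); distance from the point to it = 4.00 mm. The point is not inside any of the regions above, so it lies outside the cross-section (4.00 mm from the nearest boundary).

outside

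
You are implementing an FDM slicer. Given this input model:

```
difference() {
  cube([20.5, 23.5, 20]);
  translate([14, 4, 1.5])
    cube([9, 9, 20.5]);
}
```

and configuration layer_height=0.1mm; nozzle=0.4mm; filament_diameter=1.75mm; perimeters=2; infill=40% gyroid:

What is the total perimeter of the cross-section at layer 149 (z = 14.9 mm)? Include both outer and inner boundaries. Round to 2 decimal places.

At z = 14.9 mm: the 20.5×23.5 cube contributes its full rectangle (perimeter 88.00 mm); the cube at (14, 4) (footprint 9×9) is included at this height (perimeter 36.00 mm); Taking the first minus the rest: starting from the 20.5×23.5 cube, the 9×9 cube at (14, 4) partially overlaps it — only the 58.50 mm² overlap (of its 81.00 mm²) is removed, clipping the outline — boundary = 101.00 mm. Overall, the cross-section is a single solid region. Total boundary length (outer) = 101.00 mm.

101.00 mm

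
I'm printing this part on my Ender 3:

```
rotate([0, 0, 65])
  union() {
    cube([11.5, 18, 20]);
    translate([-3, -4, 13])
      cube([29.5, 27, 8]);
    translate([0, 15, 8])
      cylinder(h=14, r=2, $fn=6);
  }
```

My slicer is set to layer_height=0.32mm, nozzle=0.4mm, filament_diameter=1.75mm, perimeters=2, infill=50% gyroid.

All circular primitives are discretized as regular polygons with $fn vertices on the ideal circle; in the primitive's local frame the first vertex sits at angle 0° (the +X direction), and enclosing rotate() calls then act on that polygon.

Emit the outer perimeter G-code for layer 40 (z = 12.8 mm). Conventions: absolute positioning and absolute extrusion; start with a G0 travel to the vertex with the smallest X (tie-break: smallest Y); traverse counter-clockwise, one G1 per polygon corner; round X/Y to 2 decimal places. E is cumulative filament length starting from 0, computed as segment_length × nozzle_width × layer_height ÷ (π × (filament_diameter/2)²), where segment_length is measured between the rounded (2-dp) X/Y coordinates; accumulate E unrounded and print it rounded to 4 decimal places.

G0 X-16.31 Y7.61 Z12.80
G1 X-15.16 Y7.07 E0.0676
G1 X-15.59 Y6.16 E0.1212
G1 X-14.44 Y4.53 E0.2273
G1 X-12.45 Y4.70 E0.3336
G1 X-12.02 Y5.61 E0.3872
G1 X0.00 Y0.00 E1.0931
G1 X4.86 Y10.42 E1.7049
G1 X-11.45 Y18.03 E2.6627
G1 X-16.31 Y7.61 E3.2746

At z = 12.8 mm: the 11.5×18 cube contributes its full rectangle; the cube at (-3, -4) does not reach this height (z outside [13, 21]); the cylinder at (0, 15): section is a regular 6-gon, circumradius r=2; Merging all regions: the regions partially overlap (shared area 5.20 mm²), so overlapping operands fuse into one piece — 1 connected region; (whole slice rotated 65° about Z — lengths, areas and connectivity unchanged). The outline is a single polygon with 9 vertices. Extrusion per mm of travel: 0.4 × 0.32 / (π × 0.875²) = 0.053216. Accumulating E over each segment gives final E = 3.2746.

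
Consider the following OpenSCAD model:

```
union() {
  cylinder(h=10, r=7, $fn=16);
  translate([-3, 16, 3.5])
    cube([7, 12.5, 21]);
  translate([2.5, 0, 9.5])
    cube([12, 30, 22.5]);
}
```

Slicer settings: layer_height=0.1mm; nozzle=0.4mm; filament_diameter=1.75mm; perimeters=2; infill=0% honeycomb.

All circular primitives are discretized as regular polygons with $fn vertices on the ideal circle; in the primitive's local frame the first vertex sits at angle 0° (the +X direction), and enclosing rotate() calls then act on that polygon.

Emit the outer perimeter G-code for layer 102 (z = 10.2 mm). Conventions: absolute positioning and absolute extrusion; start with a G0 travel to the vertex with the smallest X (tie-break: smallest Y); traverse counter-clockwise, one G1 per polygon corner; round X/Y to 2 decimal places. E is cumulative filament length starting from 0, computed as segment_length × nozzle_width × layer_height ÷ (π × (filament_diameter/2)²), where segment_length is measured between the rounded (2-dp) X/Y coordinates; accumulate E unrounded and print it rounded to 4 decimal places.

At z = 10.2 mm: the cylinder does not reach this height (z outside [0, 10]); the 7×12.5 cube at (-3, 16) contributes its full rectangle; the cube at (2.5, 0) (footprint 12×30) is included at this height; Merging all regions: the regions partially overlap (shared area 18.75 mm²), so overlapping operands fuse into one piece — 1 connected region. The outline is a single polygon with 8 vertices. Extrusion per mm of travel: 0.4 × 0.1 / (π × 0.875²) = 0.016630. Accumulating E over each segment gives final E = 1.5799.

G0 X-3.00 Y16.00 Z10.20
G1 X2.50 Y16.00 E0.0915
G1 X2.50 Y0.00 E0.3575
G1 X14.50 Y0.00 E0.5571
G1 X14.50 Y30.00 E1.0560
G1 X2.50 Y30.00 E1.2556
G1 X2.50 Y28.50 E1.2805
G1 X-3.00 Y28.50 E1.3720
G1 X-3.00 Y16.00 E1.5799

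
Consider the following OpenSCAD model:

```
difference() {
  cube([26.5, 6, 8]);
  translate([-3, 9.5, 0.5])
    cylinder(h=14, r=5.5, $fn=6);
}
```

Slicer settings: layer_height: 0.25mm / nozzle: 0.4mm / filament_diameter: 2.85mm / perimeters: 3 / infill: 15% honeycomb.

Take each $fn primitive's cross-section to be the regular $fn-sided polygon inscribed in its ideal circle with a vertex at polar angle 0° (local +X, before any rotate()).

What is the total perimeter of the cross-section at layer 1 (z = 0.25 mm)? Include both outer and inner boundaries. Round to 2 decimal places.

65.00 mm

At z = 0.25 mm: the cube (footprint 26.5×6) is included at this height (perimeter 65.00 mm); the cylinder at (-3, 9.5) does not reach this height (z outside [0.5, 14.5]); After the difference (first − rest): none of the subtracted shapes is present at this height, so the 26.5×6 cube is unchanged — boundary = 65.00 mm. Overall, the cross-section is a single solid region. Total boundary length (outer) = 65.00 mm.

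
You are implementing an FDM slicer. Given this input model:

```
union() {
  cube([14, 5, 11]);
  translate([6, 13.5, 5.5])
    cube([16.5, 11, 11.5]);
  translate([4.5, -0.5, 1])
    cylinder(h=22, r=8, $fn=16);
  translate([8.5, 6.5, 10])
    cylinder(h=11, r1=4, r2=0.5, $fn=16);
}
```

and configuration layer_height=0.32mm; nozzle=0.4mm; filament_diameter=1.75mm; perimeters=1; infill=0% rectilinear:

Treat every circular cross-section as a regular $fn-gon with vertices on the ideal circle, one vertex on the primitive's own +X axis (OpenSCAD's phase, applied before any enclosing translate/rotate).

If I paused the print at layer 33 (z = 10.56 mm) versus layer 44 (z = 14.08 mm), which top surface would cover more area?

Layer 33 (z = 10.56): the 14×5 cube contributes its full rectangle (area 70.00 mm²); the 16.5×11 cube at (6, 13.5) contributes its full rectangle (area 181.50 mm²); the r=8 cylinder at (4.5, -0.5) contributes a regular 16-gon of circumradius 8 (area = (16/2)·8.000²·sin(360°/16) = 195.93 mm²); the cone at (8.5, 6.5) (r1=4→r2=0.5) has section circumradius 3.822 here — a regular 16-gon (area = (16/2)·3.822²·sin(360°/16) = 44.72 mm²); Taking the union: the regions partially overlap — summed areas 492.15 mm² minus the doubly-counted overlap 78.09 mm² gives 414.06 mm² — area = 414.06 mm². So its area = 414.06 mm². Layer 44 (z = 14.08): the cube is absent (z outside [0, 11]); the cube at (6, 13.5) is present — its section is the full 16.5×11 rectangle (area 181.50 mm²); the r=8 cylinder at (4.5, -0.5) gives a regular 16-gon of circumradius 8 (constant along its height) (area = (16/2)·8.000²·sin(360°/16) = 195.93 mm²); the cone at (8.5, 6.5) contributes a regular 16-gon of circumradius 2.702 (interpolated between r1=4 and r2=0.5 at t=0.371) (area = (16/2)·2.702²·sin(360°/16) = 22.35 mm²); Combining (union): the regions partially overlap — summed areas 399.78 mm² minus the doubly-counted overlap 9.53 mm² gives 390.25 mm² — area = 390.25 mm². So its area = 390.25 mm². Layer 33 is larger (414.06 vs 390.25 mm²).

layer 33 (z = 10.56 mm)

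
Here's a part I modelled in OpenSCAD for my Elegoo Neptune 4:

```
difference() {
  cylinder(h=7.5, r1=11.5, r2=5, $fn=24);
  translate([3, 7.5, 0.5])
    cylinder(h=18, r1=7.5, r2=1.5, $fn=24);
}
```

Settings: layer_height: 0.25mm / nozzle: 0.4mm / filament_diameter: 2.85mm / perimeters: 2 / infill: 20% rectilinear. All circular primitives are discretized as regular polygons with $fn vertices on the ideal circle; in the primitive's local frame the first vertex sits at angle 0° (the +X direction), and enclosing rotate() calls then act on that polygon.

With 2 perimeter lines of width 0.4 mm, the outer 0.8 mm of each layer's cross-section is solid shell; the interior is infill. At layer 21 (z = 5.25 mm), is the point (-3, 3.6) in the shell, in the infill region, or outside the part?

infill

At z = 5.25 mm: the cone: at t=0.700 of its height the radius interpolates to r₁+(r₂−r₁)t = 6.950, giving a regular 24-gon of that circumradius; the cone at (3, 7.5): at t=0.264 of its height the radius interpolates to r₁+(r₂−r₁)t = 5.917, giving a regular 24-gon of that circumradius; After the difference (first − rest): starting from the cone, the cone at (3, 7.5) partially overlaps it — only the 32.38 mm² overlap (of its 108.73 mm²) is removed, clipping the outline — 1 connected region. Overall, the cross-section is a single solid region. The nearest boundary edge runs (-2.12, 4.54)→(-1.18, 3.32); distance from the point to it = 1.27 mm. The point is inside the cross-section and 1.27 mm from the nearest boundary — more than the 0.8 mm shell width (2 × 0.4), so it's in the infill interior.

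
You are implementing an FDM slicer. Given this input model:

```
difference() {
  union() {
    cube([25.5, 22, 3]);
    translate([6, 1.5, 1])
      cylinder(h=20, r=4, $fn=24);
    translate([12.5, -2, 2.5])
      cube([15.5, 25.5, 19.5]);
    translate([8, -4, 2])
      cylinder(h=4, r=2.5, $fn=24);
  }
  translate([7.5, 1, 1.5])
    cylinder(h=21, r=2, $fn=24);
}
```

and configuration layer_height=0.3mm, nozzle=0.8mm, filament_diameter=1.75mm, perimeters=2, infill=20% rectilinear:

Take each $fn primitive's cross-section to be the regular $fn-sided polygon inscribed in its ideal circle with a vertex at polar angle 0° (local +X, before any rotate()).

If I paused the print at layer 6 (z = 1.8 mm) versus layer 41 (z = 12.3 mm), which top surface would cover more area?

Layer 6 (z = 1.8): the 25.5×22 cube contributes its full rectangle (area 561.00 mm²); the r=4 cylinder at (6, 1.5) contributes a regular 24-gon of circumradius 4 (area = (24/2)·4.000²·sin(360°/24) = 49.69 mm²); the cube at (12.5, -2) does not reach this height (z outside [2.5, 22]); the cylinder at (8, -4) does not reach this height (z outside [2, 6]); Combining (union): the regions partially overlap — summed areas 610.69 mm² minus the doubly-counted overlap 36.49 mm² gives 574.20 mm² — area = 574.20 mm²; the r=2 cylinder at (7.5, 1) gives a regular 24-gon of circumradius 2 (constant along its height) (area = (24/2)·2.000²·sin(360°/24) = 12.42 mm²); Subtracting the remaining from the first: starting from that combined region (574.20 mm²), the r=2 cylinder at (7.5, 1) lies wholly inside it (removes its full 12.42 mm² and its 12.53 mm outline becomes a hole wall) — area = 561.78 mm². So its area = 561.78 mm². Layer 41 (z = 12.3): the cube does not reach this height (z outside [0, 3]); the cylinder at (6, 1.5): section is a regular 24-gon, circumradius r=4 (area = (24/2)·4.000²·sin(360°/24) = 49.69 mm²); the 15.5×25.5 cube at (12.5, -2) contributes its full rectangle (area 395.25 mm²); the cylinder at (8, -4) is absent (z outside [2, 6]); Merging all regions: the 2 present regions are separate (no shared area or edge), so areas and boundary lengths simply add and each stays a separate island — area = 444.94 mm²; the cylinder at (7.5, 1): section is a regular 24-gon, circumradius r=2 (area = (24/2)·2.000²·sin(360°/24) = 12.42 mm²); Taking the first minus the rest: starting from that combined region (444.94 mm²), the r=2 cylinder at (7.5, 1) lies wholly inside it (removes its full 12.42 mm² and its 12.53 mm outline becomes a hole wall) — area = 432.52 mm². So its area = 432.52 mm². Layer 6 is larger (561.78 vs 432.52 mm²).

layer 6 (z = 1.8 mm)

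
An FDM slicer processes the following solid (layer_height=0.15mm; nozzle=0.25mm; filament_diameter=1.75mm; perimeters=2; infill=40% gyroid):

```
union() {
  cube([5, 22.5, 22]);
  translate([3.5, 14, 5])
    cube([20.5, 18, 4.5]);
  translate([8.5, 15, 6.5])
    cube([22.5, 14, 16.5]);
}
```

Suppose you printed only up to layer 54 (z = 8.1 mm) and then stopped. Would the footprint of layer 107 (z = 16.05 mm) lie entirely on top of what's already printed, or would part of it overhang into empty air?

entirely on top

Compare the two slices. At z = 8.1: the 5×22.5 cube contributes its full rectangle (area 112.50 mm²); the cube at (3.5, 14) (footprint 20.5×18) is included at this height (area 369.00 mm²); the cube at (8.5, 15) is present — its section is the full 22.5×14 rectangle (area 315.00 mm²); Taking the union: the regions partially overlap — summed areas 796.50 mm² minus the doubly-counted overlap 229.75 mm² gives 566.75 mm² — area = 566.75 mm². At z = 16.05: the cube is present — its section is the full 5×22.5 rectangle (area 112.50 mm²); the cube at (3.5, 14) is not intersected at this z (z outside [5, 9.5]); the 22.5×14 cube at (8.5, 15) contributes its full rectangle (area 315.00 mm²); Merging all regions: the 2 present regions are separate (no shared area or edge), so areas and boundary lengths simply add and each stays a separate island — area = 427.50 mm². Checking containment: the cross-section at z = 16.05 is a subset of the cross-section at z = 8.1.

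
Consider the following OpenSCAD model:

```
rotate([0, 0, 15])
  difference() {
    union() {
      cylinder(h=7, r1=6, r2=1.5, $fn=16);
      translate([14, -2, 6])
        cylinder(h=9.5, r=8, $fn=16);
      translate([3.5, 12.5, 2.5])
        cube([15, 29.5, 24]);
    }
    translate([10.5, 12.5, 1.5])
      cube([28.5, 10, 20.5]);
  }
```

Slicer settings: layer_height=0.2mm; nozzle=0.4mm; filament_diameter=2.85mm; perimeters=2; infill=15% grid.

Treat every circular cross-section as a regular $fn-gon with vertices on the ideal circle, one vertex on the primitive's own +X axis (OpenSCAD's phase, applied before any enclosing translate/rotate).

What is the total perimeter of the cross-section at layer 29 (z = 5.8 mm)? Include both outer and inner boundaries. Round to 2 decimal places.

At z = 5.8 mm: the cone: at t=0.829 of its height the radius interpolates to r₁+(r₂−r₁)t = 2.271, giving a regular 16-gon of that circumradius (perimeter = 2·16·2.271·sin(180°/16) = 14.18 mm); the cylinder at (14, -2) is absent (z outside [6, 15.5]); the cube at (3.5, 12.5) (footprint 15×29.5) is included at this height (perimeter 89.00 mm); Taking the union: the 2 present regions are separate (no shared area or edge), so areas and boundary lengths simply add and each stays a separate island — boundary = 103.18 mm; the cube at (10.5, 12.5) is present — its section is the full 28.5×10 rectangle (perimeter 77.00 mm); Subtracting the remaining from the first: starting from that combined region, the 28.5×10 cube at (10.5, 12.5) partially overlaps it — only the 80.00 mm² overlap (of its 285.00 mm²) is removed, clipping the outline — boundary = 103.18 mm; (whole slice rotated 15° about Z — lengths, areas and connectivity unchanged). Overall, the cross-section has 2 separate islands. Total boundary length (outer) = 103.18 mm.

103.18 mm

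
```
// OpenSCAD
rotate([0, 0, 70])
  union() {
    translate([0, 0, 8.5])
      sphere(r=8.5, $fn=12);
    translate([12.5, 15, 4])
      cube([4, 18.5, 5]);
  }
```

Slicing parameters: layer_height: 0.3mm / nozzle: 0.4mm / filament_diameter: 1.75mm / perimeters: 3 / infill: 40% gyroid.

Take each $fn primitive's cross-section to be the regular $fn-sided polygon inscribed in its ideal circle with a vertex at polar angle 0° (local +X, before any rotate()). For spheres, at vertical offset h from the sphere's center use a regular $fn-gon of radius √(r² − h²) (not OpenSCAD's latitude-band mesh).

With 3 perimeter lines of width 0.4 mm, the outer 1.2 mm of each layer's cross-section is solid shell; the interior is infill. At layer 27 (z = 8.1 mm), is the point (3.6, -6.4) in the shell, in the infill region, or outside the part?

shell

At z = 8.1 mm: the r=8.5 sphere slices to a regular 12-gon of circumradius 8.491 (√(r²−h²) with h=0.4 from center); the cube at (12.5, 15) (footprint 4×18.5) is included at this height; Taking the union: the 2 present regions are separate (no shared area or edge), so areas and boundary lengths simply add and each stays a separate island — 2 connected regions; (rotated 70° about Z; rotation is an isometry so areas/perimeters/island counts are preserved). Overall, the cross-section has 2 separate islands. Undo the 70° rotation: the query point maps to (-4.783, -5.572) in the un-rotated model frame. The nearest boundary edge runs (-4.25, -7.35)→(-7.35, -4.25); distance from the point to it = 0.88 mm. (Shell/infill is judged within the island containing the point — the largest one.) The point is inside the cross-section, 0.88 mm from the nearest boundary — within the 1.2 mm shell band (3 × 0.4).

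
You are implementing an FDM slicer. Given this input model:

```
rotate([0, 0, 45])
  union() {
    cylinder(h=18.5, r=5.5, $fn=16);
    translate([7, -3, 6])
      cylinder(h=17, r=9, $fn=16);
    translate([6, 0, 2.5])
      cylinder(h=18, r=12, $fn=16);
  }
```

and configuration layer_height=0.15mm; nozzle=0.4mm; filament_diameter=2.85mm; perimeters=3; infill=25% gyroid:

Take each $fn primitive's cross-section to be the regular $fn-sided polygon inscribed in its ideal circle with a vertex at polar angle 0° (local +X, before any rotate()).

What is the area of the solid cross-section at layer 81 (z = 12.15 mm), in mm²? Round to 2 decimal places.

At z = 12.15 mm: the cylinder: section is a regular 16-gon, circumradius r=5.5 (area = (16/2)·5.500²·sin(360°/16) = 92.61 mm²); the cylinder at (7, -3): section is a regular 16-gon, circumradius r=9 (area = (16/2)·9.000²·sin(360°/16) = 247.98 mm²); the r=12 cylinder at (6, 0) contributes a regular 16-gon of circumradius 12 (area = (16/2)·12.000²·sin(360°/16) = 440.85 mm²); Merging all regions: the regions partially overlap — summed areas 781.44 mm² minus the doubly-counted overlap 339.46 mm² gives 441.98 mm² — area = 441.98 mm²; (whole slice rotated 45° about Z — lengths, areas and connectivity unchanged). Overall, the cross-section is a single solid region. Net area = 441.98 mm².

441.98 mm²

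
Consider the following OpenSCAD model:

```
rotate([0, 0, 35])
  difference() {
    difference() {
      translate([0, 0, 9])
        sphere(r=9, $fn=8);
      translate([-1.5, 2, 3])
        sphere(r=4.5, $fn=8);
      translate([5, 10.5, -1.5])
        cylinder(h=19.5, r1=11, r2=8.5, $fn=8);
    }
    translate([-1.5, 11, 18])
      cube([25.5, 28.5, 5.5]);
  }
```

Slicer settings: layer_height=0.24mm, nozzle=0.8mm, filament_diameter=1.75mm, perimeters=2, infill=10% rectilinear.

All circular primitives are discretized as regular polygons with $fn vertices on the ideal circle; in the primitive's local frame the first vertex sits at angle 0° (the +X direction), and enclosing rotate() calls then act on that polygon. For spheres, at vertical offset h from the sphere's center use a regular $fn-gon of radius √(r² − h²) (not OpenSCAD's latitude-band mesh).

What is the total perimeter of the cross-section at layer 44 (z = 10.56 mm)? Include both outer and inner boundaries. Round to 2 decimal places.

54.09 mm

At z = 10.56 mm: the r=9 sphere contributes a regular 8-gon of circumradius √(9²−1.56²) = 8.864 (perimeter = 2·8·8.864·sin(180°/8) = 54.27 mm); the sphere at (-1.5, 2) is not intersected at this z (|z−center|=7.560 > r=4.5); the cone at (5, 10.5) (r1=11→r2=8.5) has section circumradius 9.454 here — a regular 8-gon (perimeter = 2·8·9.454·sin(180°/8) = 57.89 mm); After the difference (first − rest): starting from the r=9 sphere, the cone at (5, 10.5) partially overlaps it — only the 51.10 mm² overlap (of its 252.79 mm²) is removed, clipping the outline — boundary = 54.09 mm; the cube at (-1.5, 11) does not reach this height (z outside [18, 23.5]); Taking the first minus the rest: none of the subtracted shapes is present at this height, so that combined region is unchanged — boundary = 54.09 mm; (rotated 35° about Z; rotation is an isometry so areas/perimeters/island counts are preserved). Overall, the cross-section is a single solid region. Total boundary length (outer) = 54.09 mm.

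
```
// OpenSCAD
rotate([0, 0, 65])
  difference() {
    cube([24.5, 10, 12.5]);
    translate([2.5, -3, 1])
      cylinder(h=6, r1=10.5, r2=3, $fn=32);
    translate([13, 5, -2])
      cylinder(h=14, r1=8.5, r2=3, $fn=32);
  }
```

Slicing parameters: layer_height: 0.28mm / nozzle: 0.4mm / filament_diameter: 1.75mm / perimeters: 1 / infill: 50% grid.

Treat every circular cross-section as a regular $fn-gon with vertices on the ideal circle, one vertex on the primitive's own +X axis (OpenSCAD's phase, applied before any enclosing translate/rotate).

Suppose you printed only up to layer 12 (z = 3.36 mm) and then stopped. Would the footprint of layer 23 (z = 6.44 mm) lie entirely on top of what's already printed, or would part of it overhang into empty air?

Compare the two slices. At z = 3.36: the cube (footprint 24.5×10) is included at this height (area 245.00 mm²); the cone at (2.5, -3) contributes a regular 32-gon of circumradius 7.550 (interpolated between r1=10.5 and r2=3 at t=0.393) (area = (32/2)·7.550²·sin(360°/32) = 177.93 mm²); the cone at (13, 5): at t=0.383 of its height the radius interpolates to r₁+(r₂−r₁)t = 6.394, giving a regular 32-gon of that circumradius (area = (32/2)·6.394²·sin(360°/32) = 127.63 mm²); Subtracting the remaining from the first: starting from the 24.5×10 cube (245.00 mm²), the cone at (2.5, -3) partially overlaps it — only the 33.48 mm² overlap (of its 177.93 mm²) is removed, clipping the outline; the cone at (13, 5) partially overlaps it — only the 110.84 mm² overlap (of its 127.63 mm²) is removed, clipping the outline — area = 100.69 mm²; (whole slice rotated 65° about Z — lengths, areas and connectivity unchanged). At z = 6.44: the 24.5×10 cube contributes its full rectangle (area 245.00 mm²); the cone at (2.5, -3) (r1=10.5→r2=3) has section circumradius 3.700 here — a regular 32-gon (area = (32/2)·3.700²·sin(360°/32) = 42.73 mm²); the cone at (13, 5): at t=0.603 of its height the radius interpolates to r₁+(r₂−r₁)t = 5.184, giving a regular 32-gon of that circumradius (area = (32/2)·5.184²·sin(360°/32) = 83.89 mm²); Taking the first minus the rest: starting from the 24.5×10 cube (245.00 mm²), the cone at (2.5, -3) partially overlaps it — only the 2.01 mm² overlap (of its 42.73 mm²) is removed, clipping the outline; the cone at (13, 5) partially overlaps it — only the 83.30 mm² overlap (of its 83.89 mm²) is removed, clipping the outline — area = 159.69 mm²; (whole slice rotated 65° about Z — lengths, areas and connectivity unchanged). Checking containment: at z = 6.44 the cross-section extends beyond the z = 3.36 cross-section by about 59.00 mm².

part overhangs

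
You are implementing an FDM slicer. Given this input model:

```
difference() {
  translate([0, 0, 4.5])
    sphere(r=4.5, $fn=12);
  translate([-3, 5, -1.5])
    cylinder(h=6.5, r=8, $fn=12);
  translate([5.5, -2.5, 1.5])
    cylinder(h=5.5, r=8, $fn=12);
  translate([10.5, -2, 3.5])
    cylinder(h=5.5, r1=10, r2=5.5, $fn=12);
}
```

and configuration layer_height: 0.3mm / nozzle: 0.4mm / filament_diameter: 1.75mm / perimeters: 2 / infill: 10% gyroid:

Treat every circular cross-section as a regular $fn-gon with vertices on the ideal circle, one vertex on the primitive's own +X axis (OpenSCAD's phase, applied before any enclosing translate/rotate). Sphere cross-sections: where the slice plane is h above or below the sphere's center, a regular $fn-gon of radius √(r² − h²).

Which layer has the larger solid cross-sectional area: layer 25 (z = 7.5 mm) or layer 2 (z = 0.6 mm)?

Layer 25 (z = 7.5): the r=4.5 sphere contributes a regular 12-gon of circumradius √(4.5²−3²) = 3.354 (area = (12/2)·3.354²·sin(360°/12) = 33.75 mm²); the cylinder at (-3, 5) does not reach this height (z outside [-1.5, 5]); the cylinder at (5.5, -2.5) does not reach this height (z outside [1.5, 7]); the cone at (10.5, -2): at t=0.727 of its height the radius interpolates to r₁+(r₂−r₁)t = 6.727, giving a regular 12-gon of that circumradius (area = (12/2)·6.727²·sin(360°/12) = 135.77 mm²); Subtracting the remaining from the first: starting from the r=4.5 sphere (33.75 mm²), the cone at (10.5, -2) misses the remaining region (no effect) — area = 33.75 mm². So its area = 33.75 mm². Layer 2 (z = 0.6): the r=4.5 sphere contributes a regular 12-gon of circumradius √(4.5²−3.9²) = 2.245 (area = (12/2)·2.245²·sin(360°/12) = 15.12 mm²); the r=8 cylinder at (-3, 5) contributes a regular 12-gon of circumradius 8 (area = (12/2)·8.000²·sin(360°/12) = 192.00 mm²); the cylinder at (5.5, -2.5) is absent (z outside [1.5, 7]); the cone at (10.5, -2) is absent (z outside [3.5, 9]); Subtracting the remaining from the first: starting from the r=4.5 sphere (15.12 mm²), the r=8 cylinder at (-3, 5) partially overlaps it — only the 14.94 mm² overlap (of its 192.00 mm²) is removed, clipping the outline — area = 0.18 mm². So its area = 0.18 mm². Layer 25 is larger (33.75 vs 0.18 mm²).

layer 25 (z = 7.5 mm)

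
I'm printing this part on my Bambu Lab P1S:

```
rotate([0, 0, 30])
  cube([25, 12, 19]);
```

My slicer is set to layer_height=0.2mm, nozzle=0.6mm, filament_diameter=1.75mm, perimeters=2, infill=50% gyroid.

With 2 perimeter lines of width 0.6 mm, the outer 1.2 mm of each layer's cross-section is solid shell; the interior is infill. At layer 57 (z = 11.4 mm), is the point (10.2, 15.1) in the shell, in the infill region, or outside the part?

infill

At z = 11.4 mm: the cube (footprint 25×12) is included at this height; (rotated 30° about Z; rotation is an isometry so areas/perimeters/island counts are preserved). Overall, the cross-section is a single solid region. Undo the 30° rotation: the query point maps to (16.383, 7.977) in the un-rotated model frame. The nearest boundary edge runs (25.00, 12.00)→(0.00, 12.00); distance from the point to it = 4.02 mm. The point is inside the cross-section and 4.02 mm from the nearest boundary — more than the 1.2 mm shell width (2 × 0.6), so it's in the infill interior.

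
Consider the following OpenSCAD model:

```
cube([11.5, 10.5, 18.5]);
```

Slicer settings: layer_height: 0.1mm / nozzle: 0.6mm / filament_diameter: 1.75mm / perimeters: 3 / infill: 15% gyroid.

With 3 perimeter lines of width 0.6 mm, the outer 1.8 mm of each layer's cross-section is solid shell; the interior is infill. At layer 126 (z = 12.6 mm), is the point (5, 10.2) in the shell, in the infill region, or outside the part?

shell

At z = 12.6 mm: the cube is present — its section is the full 11.5×10.5 rectangle. Overall, the cross-section is a single solid region. The nearest boundary edge runs (11.50, 10.50)→(0.00, 10.50); distance from the point to it = 0.30 mm. The point is inside the cross-section, 0.30 mm from the nearest boundary — within the 1.8 mm shell band (3 × 0.6).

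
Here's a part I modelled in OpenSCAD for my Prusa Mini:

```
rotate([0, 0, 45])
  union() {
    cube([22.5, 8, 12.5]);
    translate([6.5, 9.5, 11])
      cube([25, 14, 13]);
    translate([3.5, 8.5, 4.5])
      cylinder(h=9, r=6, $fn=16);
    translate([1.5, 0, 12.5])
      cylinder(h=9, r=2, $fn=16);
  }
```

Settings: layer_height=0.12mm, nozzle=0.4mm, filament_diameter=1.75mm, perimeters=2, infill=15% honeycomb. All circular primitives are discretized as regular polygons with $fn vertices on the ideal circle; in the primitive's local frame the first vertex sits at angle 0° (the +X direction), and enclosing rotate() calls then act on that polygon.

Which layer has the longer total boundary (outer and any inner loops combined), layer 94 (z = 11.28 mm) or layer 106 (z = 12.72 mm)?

layer 94 (z = 11.28 mm)

Layer 94 (z = 11.28): the 22.5×8 cube contributes its full rectangle (perimeter 61.00 mm); the 25×14 cube at (6.5, 9.5) contributes its full rectangle (perimeter 78.00 mm); the r=6 cylinder at (3.5, 8.5) contributes a regular 16-gon of circumradius 6 (perimeter = 2·16·6.000·sin(180°/16) = 37.46 mm); the cylinder at (1.5, 0) is absent (z outside [12.5, 21.5]); Combining (union): the regions partially overlap (shared area 49.93 mm²), so the edge portions inside another operand are dropped and the merged outline is re-measured after clipping — boundary = 138.14 mm; (rotated 45° about Z; rotation is an isometry so areas/perimeters/island counts are preserved). So its perimeter = 138.14 mm. Layer 106 (z = 12.72): the cube is not intersected at this z (z outside [0, 12.5]); the cube at (6.5, 9.5) is present — its section is the full 25×14 rectangle (perimeter 78.00 mm); the cylinder at (3.5, 8.5): section is a regular 16-gon, circumradius r=6 (perimeter = 2·16·6.000·sin(180°/16) = 37.46 mm); the r=2 cylinder at (1.5, 0) contributes a regular 16-gon of circumradius 2 (perimeter = 2·16·2.000·sin(180°/16) = 12.49 mm); Taking the union: the regions partially overlap (shared area 7.66 mm²), so the edge portions inside another operand are dropped and the merged outline is re-measured after clipping — boundary = 115.91 mm; (rotated 45° about Z; rotation is an isometry so areas/perimeters/island counts are preserved). So its perimeter = 115.91 mm. Layer 94 is larger (138.14 vs 115.91 mm).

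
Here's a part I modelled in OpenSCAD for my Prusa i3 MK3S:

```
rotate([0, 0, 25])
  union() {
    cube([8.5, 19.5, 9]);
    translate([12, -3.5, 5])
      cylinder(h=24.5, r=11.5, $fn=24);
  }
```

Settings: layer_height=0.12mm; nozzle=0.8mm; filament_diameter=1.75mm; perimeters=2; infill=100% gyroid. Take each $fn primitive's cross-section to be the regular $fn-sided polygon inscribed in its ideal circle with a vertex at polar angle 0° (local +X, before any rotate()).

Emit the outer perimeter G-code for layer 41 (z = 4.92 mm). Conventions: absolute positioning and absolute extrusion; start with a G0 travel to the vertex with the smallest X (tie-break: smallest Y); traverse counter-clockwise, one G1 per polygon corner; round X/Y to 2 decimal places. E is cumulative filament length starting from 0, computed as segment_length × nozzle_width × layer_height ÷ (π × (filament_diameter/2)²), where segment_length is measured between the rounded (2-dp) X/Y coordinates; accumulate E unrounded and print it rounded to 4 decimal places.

G0 X-8.24 Y17.67 Z4.92
G1 X0.00 Y0.00 E0.7782
G1 X7.70 Y3.59 E1.1172
G1 X-0.54 Y21.27 E1.8958
G1 X-8.24 Y17.67 E2.2350

At z = 4.92 mm: the 8.5×19.5 cube contributes its full rectangle; the cylinder at (12, -3.5) is not intersected at this z (z outside [5, 29.5]); Merging all regions: only the 8.5×19.5 cube is present, so the union is just that shape — 1 connected region; (rotated 25° about Z; rotation is an isometry so areas/perimeters/island counts are preserved). The outline is a single polygon with 4 vertices. Extrusion per mm of travel: 0.8 × 0.12 / (π × 0.875²) = 0.039912. Accumulating E over each segment gives final E = 2.2350.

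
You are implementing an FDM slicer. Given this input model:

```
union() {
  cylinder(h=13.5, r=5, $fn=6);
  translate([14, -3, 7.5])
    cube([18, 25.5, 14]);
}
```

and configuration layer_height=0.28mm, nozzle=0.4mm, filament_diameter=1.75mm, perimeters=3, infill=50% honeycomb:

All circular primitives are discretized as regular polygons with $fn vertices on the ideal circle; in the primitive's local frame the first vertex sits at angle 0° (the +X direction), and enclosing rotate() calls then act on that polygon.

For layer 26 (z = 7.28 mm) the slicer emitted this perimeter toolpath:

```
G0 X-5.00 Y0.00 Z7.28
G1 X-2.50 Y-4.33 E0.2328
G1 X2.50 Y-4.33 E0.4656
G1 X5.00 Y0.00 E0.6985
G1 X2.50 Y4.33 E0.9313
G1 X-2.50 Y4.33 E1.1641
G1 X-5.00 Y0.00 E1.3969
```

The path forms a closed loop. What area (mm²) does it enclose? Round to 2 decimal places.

64.95 mm²

Apply the shoelace formula to the sequence of (X, Y) vertices; enclosed area = 64.95 mm².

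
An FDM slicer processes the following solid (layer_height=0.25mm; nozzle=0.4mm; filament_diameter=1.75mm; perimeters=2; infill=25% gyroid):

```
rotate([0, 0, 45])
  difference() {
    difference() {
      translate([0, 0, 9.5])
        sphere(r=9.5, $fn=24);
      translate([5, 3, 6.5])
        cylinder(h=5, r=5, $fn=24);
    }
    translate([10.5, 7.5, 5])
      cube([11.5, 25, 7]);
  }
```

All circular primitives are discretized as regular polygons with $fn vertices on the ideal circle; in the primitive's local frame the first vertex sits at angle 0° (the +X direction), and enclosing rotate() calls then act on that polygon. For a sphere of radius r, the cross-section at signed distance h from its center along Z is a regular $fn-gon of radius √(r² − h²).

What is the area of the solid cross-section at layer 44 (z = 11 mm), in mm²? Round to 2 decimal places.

205.12 mm²

At z = 11 mm: the r=9.5 sphere contributes a regular 24-gon of circumradius √(9.5²−1.5²) = 9.381 (area = (24/2)·9.381²·sin(360°/24) = 273.31 mm²); the r=5 cylinder at (5, 3) gives a regular 24-gon of circumradius 5 (constant along its height) (area = (24/2)·5.000²·sin(360°/24) = 77.65 mm²); After the difference (first − rest): starting from the r=9.5 sphere (273.31 mm²), the r=5 cylinder at (5, 3) partially overlaps it — only the 68.19 mm² overlap (of its 77.65 mm²) is removed, clipping the outline — area = 205.12 mm²; the 11.5×25 cube at (10.5, 7.5) contributes its full rectangle (area 287.50 mm²); Taking the first minus the rest: starting from the result so far (205.12 mm²), the 11.5×25 cube at (10.5, 7.5) misses the remaining region (no effect) — area = 205.12 mm²; (whole slice rotated 45° about Z — lengths, areas and connectivity unchanged). Overall, the cross-section is a single solid region. Net area = 205.12 mm².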